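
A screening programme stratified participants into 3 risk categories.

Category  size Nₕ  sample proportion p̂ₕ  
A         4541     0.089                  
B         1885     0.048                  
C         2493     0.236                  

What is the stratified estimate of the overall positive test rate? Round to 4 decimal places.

0.1214

N = 4541 + 1885 + 2493 = 8919.
Overall proportion = Σ (Nₕ/N)·p̂ₕ.
Σ Nₕp̂ₕ = 404.149 + 90.48 + 588.348 = 1082.977.
1082.977 / 8919 = 0.121424... → 0.1214.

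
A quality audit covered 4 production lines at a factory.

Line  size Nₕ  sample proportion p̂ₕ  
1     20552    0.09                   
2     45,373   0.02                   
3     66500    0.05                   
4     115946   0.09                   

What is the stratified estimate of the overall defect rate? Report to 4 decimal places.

Wₕ = Nₕ/N with N = 248371: 0.0827, 0.1827, 0.2677, 0.4668.
p̂_st = 0.0827·0.09 + 0.1827·0.02 + 0.2677·0.05 + 0.4668·0.09 ≈ 0.066502... → 0.0665.

0.0665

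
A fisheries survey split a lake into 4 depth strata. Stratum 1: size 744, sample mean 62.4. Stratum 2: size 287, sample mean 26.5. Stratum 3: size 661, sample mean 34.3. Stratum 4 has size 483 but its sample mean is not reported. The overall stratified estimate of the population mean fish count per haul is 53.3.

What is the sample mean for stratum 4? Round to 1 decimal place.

Σ Nₕx̄ₕ = N·μ, so 483·x̄_4 = 2175·53.3 − (744·62.4 + 287·26.5 + 661·34.3).
= 115927.5 − 76703.4 = 39224.1.
x̄_4 = 39224.1 / 483 = 81.209... → 81.2.

81.2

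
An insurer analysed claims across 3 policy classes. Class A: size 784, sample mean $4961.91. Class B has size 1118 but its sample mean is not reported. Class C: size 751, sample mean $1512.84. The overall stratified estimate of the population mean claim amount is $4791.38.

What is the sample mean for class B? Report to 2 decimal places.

6874.11

Σ Nₕx̄ₕ = N·μ, so 1118·x̄_B = 2653·4791.38 − (784·4961.91 + 751·1512.84).
= 12711531.14 − 5026280.28 = 7685250.86.
x̄_B = 7685250.86 / 1118 = 6874.1063... → 6874.11.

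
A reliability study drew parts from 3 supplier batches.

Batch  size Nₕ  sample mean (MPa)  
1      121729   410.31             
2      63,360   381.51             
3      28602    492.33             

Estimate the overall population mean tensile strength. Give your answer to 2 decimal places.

412.75

N = 121729 + 63360 + 28602 = 213691.
Weight each subgroup mean by Nₕ/N and sum.
Σ Nₕx̄ₕ = 121729·410.31 + 63360·381.51 + 28602·492.33 = 49946625.99 + 24172473.6 + 14081622.66 = 88200722.25.
Divide by N: 88200722.25 / 213691 = 412.7489... → 412.75.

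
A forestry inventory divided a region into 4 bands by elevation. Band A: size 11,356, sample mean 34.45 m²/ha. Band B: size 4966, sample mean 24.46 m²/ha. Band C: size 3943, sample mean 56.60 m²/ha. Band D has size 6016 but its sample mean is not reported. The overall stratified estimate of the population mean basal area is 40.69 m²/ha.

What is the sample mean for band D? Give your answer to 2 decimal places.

55.44

Σ Nₕx̄ₕ = N·μ, so 6016·x̄_D = 26281·40.69 − (11356·34.45 + 4966·24.46 + 3943·56.60).
= 1069373.89 − 735856.36 = 333517.53.
x̄_D = 333517.53 / 6016 = 55.4384... → 55.44.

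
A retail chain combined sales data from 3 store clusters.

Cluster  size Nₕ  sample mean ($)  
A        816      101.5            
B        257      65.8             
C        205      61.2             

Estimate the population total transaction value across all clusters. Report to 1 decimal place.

112280.6

Population total = Σ Nₕ·x̄ₕ (each stratum's size times its mean).
816·101.5 + 257·65.8 + 205·61.2 = 82824 + 16910.6 + 12546 = 112280.6.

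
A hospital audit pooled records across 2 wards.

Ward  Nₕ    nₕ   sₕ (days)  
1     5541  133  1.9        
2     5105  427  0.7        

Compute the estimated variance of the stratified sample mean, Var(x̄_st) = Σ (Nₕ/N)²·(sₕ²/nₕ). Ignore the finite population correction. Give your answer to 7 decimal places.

N = 10646; Wₕ = Nₕ/N.
ward 1: (5541/10646)²·1.9²/133 = 0.0073529047
ward 2: (5105/10646)²·0.7²/427 = 0.0002638680
Sum = 0.0076167727 → 0.0076168.

0.0076168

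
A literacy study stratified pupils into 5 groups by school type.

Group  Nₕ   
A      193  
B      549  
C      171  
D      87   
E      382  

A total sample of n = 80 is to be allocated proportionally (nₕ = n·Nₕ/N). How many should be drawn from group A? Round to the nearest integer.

11

N = 193 + 549 + 171 + 87 + 382 = 1382.
n_A = 80·193/1382 = 11.172... → 11.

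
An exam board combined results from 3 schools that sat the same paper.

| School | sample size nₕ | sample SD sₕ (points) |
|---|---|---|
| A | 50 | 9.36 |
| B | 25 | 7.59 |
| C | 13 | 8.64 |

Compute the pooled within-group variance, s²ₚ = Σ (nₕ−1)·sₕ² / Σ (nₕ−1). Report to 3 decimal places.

Degrees of freedom: 49 + 24 + 12 = 85.
Σ(nₕ−1)sₕ² = 49·87.6096 + 24·57.6081 + 12·74.6496 = 6571.26.
s²ₚ = 6571.26 / 85 = 77.30894... → 77.309.

77.309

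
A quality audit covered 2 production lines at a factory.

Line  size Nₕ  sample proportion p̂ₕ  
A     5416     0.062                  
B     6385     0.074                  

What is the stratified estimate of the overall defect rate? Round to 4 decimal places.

N = 5416 + 6385 = 11801.
Overall proportion = Σ (Nₕ/N)·p̂ₕ.
Σ Nₕp̂ₕ = 335.792 + 472.49 = 808.282.
808.282 / 11801 = 0.068493... → 0.0685.

0.0685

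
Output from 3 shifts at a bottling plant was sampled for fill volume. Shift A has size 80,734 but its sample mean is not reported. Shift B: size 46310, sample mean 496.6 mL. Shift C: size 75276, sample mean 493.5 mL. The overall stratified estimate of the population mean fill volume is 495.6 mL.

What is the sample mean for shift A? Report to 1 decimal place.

N = 80734 + 46310 + 75276 = 202320.
Overall total = μ·N = 495.6·202320 = 100269792.
Subtract the known strata: 46310·496.6 + 75276·493.5 = 60146252.
Remaining total for shift A: 100269792 − 60146252 = 40123540.
Divide by its size: 40123540 / 80734 = 496.984... → 497.0.

497.0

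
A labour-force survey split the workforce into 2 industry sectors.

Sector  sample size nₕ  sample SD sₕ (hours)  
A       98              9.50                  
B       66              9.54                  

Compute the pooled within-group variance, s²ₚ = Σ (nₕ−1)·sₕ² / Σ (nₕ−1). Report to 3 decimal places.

A: (98−1)·9.50² = 97·90.25 = 8754.25
B: (66−1)·9.54² = 65·91.0116 = 5915.754
Numerator = 14670.004; denominator = Σ(nₕ−1) = 162.
s²ₚ = 14670.004/162 = 90.55558... → 90.556.

90.556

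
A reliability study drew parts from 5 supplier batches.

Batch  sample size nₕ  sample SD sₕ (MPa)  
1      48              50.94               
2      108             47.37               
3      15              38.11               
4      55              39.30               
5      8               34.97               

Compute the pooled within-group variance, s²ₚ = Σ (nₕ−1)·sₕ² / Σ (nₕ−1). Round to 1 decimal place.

Degrees of freedom: 47 + 107 + 14 + 54 + 7 = 229.
Σ(nₕ−1)sₕ² = 47·2594.8836 + 107·2243.9169 + 14·1452.3721 + 54·1544.49 + 7·1222.9009 = 474354.6132.
s²ₚ = 474354.6132 / 229 = 2071.418... → 2071.4.

2071.4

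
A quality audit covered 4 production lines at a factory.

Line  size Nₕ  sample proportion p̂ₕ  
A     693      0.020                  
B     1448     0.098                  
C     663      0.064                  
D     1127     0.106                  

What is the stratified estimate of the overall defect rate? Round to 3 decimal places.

0.081

N = 693 + 1448 + 663 + 1127 = 3931.
Overall proportion = Σ (Nₕ/N)·p̂ₕ.
Σ Nₕp̂ₕ = 13.86 + 141.904 + 42.432 + 119.462 = 317.658.
317.658 / 3931 = 0.08081... → 0.081.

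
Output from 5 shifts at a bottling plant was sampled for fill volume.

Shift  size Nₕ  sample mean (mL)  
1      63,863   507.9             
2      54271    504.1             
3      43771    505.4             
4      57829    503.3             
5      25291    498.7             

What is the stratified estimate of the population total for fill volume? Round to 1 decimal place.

123633849.6

1: 63863·507.9 = 32436017.7
2: 54271·504.1 = 27358011.1
3: 43771·505.4 = 22121863.4
4: 57829·503.3 = 29105335.7
5: 25291·498.7 = 12612621.7
τ̂ = Σ Nₕx̄ₕ = 123633849.6.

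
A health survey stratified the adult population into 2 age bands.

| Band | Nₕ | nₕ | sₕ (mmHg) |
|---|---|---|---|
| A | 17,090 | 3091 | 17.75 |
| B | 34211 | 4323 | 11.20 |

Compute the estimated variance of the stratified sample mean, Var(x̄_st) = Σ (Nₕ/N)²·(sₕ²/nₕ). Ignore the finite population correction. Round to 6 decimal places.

N = 51301. Term for each stratum: Wₕ²sₕ²/nₕ.
Var(x̄_st) = 0.011311760 + 0.012904188 = 0.024215948 → 0.024216.

0.024216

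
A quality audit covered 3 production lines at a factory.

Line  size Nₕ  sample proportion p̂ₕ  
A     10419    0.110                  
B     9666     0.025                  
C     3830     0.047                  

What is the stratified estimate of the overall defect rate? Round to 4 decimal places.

0.0656

N = 10419 + 9666 + 3830 = 23915.
Overall proportion = Σ (Nₕ/N)·p̂ₕ.
Σ Nₕp̂ₕ = 1146.09 + 241.65 + 180.01 = 1567.75.
1567.75 / 23915 = 0.065555... → 0.0656.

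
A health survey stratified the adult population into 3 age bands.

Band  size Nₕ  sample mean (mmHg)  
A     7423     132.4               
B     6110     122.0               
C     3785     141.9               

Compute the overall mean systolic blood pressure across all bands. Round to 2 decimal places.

N = 7423 + 6110 + 3785 = 17318.
The stratified mean weights each stratum mean by its population share Nₕ/N.
Σ Nₕx̄ₕ = 7423·132.4 + 6110·122.0 + 3785·141.9 = 982805.2 + 745420 + 537091.5 = 2265316.7.
Divide by N: 2265316.7 / 17318 = 130.8071... → 130.81.

130.81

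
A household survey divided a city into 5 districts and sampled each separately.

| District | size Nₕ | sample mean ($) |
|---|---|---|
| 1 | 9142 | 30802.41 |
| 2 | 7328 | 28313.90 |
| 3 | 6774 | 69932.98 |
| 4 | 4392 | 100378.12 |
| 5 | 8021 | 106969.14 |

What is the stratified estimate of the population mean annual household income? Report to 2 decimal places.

63428.39

x̄_st = (Σ Nₕx̄ₕ) / (Σ Nₕ) = (9142·30802.41 + 7328·28313.90 + 6774·69932.98 + 4392·100378.12 + 8021·106969.14) / 35657
= 2261666072.92 / 35657 = 63428.3892... → 63428.39.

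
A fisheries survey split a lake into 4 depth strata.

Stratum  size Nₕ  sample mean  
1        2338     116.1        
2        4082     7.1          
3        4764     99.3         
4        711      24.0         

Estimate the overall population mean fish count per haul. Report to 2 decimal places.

N = 11895; weights Wₕ = Nₕ/N = (0.1966, 0.3432, 0.4005, 0.0598).
x̄_st = Σ Wₕ·x̄ₕ = 0.1966·116.1 + 0.3432·7.1 + 0.4005·99.3 + 0.0598·24.0 ≈ 66.4610...
→ 66.46.

66.46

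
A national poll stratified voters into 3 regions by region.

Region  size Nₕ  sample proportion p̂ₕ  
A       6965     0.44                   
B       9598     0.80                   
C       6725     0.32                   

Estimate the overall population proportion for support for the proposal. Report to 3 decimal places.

N = 6965 + 9598 + 6725 = 23288.
Overall proportion = Σ (Nₕ/N)·p̂ₕ.
Σ Nₕp̂ₕ = 3064.6 + 7678.4 + 2152 = 12895.
12895 / 23288 = 0.55372... → 0.554.

0.554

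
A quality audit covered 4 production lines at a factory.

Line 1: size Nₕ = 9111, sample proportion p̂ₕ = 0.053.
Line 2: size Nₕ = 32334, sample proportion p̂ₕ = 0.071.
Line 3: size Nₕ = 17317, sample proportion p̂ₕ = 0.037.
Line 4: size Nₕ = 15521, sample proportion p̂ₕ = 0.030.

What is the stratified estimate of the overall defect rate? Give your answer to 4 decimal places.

N = 9111 + 32334 + 17317 + 15521 = 74283.
Overall proportion = Σ (Nₕ/N)·p̂ₕ.
Σ Nₕp̂ₕ = 482.883 + 2295.714 + 640.729 + 465.63 = 3884.956.
3884.956 / 74283 = 0.052299... → 0.0523.

0.0523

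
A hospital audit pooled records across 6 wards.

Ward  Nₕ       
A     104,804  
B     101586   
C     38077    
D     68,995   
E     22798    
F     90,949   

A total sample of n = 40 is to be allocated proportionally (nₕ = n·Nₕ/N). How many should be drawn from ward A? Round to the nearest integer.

N = 104804 + 101586 + 38077 + 68995 + 22798 + 90949 = 427209.
n_A = 40·104804/427209 = 9.813... → 10.

10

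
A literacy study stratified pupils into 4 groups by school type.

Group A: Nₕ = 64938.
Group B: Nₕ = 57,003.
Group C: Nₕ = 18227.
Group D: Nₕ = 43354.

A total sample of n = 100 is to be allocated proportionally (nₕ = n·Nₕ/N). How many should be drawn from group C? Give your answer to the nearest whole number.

Share of group C = 18227/183522 = 0.09932.
Allocate 100 × 0.09932 = 9.932... → 10.

10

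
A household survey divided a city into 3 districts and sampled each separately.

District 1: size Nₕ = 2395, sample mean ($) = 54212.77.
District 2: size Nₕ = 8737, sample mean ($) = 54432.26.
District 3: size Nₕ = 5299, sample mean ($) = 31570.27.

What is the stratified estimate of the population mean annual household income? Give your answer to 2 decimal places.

N = 16431; weights Wₕ = Nₕ/N = (0.1458, 0.5317, 0.3225).
x̄_st = Σ Wₕ·x̄ₕ = 0.1458·54212.77 + 0.5317·54432.26 + 0.3225·31570.27 ≈ 47027.2717...
→ 47027.27.

47027.27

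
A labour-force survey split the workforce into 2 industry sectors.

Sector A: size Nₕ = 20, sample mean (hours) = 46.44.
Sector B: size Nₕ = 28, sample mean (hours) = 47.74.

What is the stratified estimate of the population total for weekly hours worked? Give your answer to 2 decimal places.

Estimate total by summing Nₕ·x̄ₕ over strata.
20·46.44 + 28·47.74 = 928.8 + 1336.72 = 2265.52.

2265.52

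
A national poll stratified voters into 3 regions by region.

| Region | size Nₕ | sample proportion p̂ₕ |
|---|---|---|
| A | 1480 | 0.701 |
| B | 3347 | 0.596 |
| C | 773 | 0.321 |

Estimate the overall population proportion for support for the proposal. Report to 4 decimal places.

0.5858

Wₕ = Nₕ/N with N = 5600: 0.2643, 0.5977, 0.1380.
p̂_st = 0.2643·0.701 + 0.5977·0.596 + 0.1380·0.321 ≈ 0.585790... → 0.5858.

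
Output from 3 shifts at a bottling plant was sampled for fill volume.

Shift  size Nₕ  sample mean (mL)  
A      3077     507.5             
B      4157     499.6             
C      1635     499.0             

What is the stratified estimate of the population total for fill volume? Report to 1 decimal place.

A: 3077·507.5 = 1561577.5
B: 4157·499.6 = 2076837.2
C: 1635·499.0 = 815865
τ̂ = Σ Nₕx̄ₕ = 4454279.7.

4454279.7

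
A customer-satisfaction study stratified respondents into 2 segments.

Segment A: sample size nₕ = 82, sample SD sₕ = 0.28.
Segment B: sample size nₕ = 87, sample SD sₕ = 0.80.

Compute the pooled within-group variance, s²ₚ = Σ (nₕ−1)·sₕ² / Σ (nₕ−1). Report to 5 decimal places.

0.36761

A: (82−1)·0.28² = 81·0.0784 = 6.3504
B: (87−1)·0.80² = 86·0.64 = 55.04
Numerator = 61.3904; denominator = Σ(nₕ−1) = 167.
s²ₚ = 61.3904/167 = 0.3676072... → 0.36761.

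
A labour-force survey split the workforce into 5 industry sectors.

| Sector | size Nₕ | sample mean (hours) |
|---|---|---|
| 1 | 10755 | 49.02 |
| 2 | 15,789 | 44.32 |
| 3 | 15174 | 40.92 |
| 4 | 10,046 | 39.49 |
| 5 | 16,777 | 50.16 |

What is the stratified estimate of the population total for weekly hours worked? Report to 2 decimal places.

3086149.52

1: 10755·49.02 = 527210.1
2: 15789·44.32 = 699768.48
3: 15174·40.92 = 620920.08
4: 10046·39.49 = 396716.54
5: 16777·50.16 = 841534.32
τ̂ = Σ Nₕx̄ₕ = 3086149.52.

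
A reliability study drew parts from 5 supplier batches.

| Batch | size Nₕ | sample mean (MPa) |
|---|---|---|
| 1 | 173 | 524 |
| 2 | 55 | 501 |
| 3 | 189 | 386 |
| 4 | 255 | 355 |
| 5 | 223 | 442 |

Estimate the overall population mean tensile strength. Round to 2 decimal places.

x̄_st = (Σ Nₕx̄ₕ) / (Σ Nₕ) = (173·524 + 55·501 + 189·386 + 255·355 + 223·442) / 895
= 380252 / 895 = 424.8626... → 424.86.

424.86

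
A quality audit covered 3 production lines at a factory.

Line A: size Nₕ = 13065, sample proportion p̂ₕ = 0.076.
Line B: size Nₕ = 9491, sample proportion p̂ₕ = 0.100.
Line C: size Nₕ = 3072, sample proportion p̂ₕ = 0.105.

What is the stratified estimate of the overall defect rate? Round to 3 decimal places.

0.088

N = 13065 + 9491 + 3072 = 25628.
Overall proportion = Σ (Nₕ/N)·p̂ₕ.
Σ Nₕp̂ₕ = 992.94 + 949.1 + 322.56 = 2264.6.
2264.6 / 25628 = 0.08836... → 0.088.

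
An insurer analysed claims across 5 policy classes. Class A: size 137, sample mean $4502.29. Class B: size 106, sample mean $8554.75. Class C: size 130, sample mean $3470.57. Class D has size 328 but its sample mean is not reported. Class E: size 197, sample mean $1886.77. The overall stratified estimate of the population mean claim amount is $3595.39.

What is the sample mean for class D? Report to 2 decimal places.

N = 137 + 106 + 130 + 328 + 197 = 898.
Overall total = μ·N = 3595.39·898 = 3228660.22.
Subtract the known strata: 137·4502.29 + 106·8554.75 + 130·3470.57 + 197·1886.77 = 2346485.02.
Remaining total for class D: 3228660.22 − 2346485.02 = 882175.2.
Divide by its size: 882175.2 / 328 = 2689.5585... → 2689.56.

2689.56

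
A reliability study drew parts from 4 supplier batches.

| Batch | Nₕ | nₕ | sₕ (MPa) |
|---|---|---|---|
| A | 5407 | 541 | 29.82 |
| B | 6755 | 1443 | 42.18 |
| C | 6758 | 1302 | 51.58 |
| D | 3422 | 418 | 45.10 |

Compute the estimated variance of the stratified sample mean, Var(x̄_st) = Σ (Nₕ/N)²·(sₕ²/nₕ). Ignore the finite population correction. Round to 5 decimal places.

0.51009

N = 22342; Wₕ = Nₕ/N.
batch A: (5407/22342)²·29.82²/541 = 0.09626904
batch B: (6755/22342)²·42.18²/1443 = 0.11270766
batch C: (6758/22342)²·51.58²/1302 = 0.18695796
batch D: (3422/22342)²·45.10²/418 = 0.11415442
Sum = 0.51008908 → 0.51009.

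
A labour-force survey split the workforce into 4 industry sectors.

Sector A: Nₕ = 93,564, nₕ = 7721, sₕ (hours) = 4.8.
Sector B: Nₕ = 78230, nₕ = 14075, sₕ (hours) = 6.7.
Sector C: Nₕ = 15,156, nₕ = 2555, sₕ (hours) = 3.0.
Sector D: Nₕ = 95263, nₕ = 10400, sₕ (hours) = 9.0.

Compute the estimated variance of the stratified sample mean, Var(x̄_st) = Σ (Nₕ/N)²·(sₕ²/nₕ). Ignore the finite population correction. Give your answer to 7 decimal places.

N = 282213; Wₕ = Nₕ/N.
sector A: (93564/282213)²·4.8²/7721 = 0.0003279989
sector B: (78230/282213)²·6.7²/14075 = 0.0002450721
sector C: (15156/282213)²·3.0²/2555 = 0.0000101594
sector D: (95263/282213)²·9.0²/10400 = 0.0008874546
Sum = 0.0014706850 → 0.0014707.

0.0014707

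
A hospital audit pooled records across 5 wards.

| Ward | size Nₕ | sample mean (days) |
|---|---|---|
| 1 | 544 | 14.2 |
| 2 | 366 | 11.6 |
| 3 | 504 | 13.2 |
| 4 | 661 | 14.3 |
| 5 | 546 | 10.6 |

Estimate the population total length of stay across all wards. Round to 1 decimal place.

33863.1

Estimate total by summing Nₕ·x̄ₕ over strata.
544·14.2 + 366·11.6 + 504·13.2 + 661·14.3 + 546·10.6 = 7724.8 + 4245.6 + 6652.8 + 9452.3 + 5787.6 = 33863.1.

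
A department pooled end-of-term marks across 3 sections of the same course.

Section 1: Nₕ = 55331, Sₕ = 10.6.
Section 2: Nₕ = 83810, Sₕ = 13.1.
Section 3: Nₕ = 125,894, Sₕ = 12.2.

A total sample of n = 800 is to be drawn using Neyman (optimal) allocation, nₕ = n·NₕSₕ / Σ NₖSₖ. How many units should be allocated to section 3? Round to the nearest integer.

382

1: NₕSₕ = 55331·10.6 = 586508.6
2: NₕSₕ = 83810·13.1 = 1097911
3: NₕSₕ = 125894·12.2 = 1535906.8
Σ NₕSₕ = 3220326.4.
n_3 = 800·1535906.8/3220326.4 = 381.553... → 382.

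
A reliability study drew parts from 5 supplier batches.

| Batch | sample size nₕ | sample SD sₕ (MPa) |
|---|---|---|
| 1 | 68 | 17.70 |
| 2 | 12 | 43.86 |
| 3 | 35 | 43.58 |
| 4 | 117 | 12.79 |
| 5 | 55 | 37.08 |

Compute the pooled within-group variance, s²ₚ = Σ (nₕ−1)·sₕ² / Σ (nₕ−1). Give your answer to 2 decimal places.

709.03

Degrees of freedom: 67 + 11 + 34 + 116 + 54 = 282.
Σ(nₕ−1)sₕ² = 67·313.29 + 11·1923.6996 + 34·1899.2164 + 116·163.5841 + 54·1374.9264 = 199946.2644.
s²ₚ = 199946.2644 / 282 = 709.0293... → 709.03.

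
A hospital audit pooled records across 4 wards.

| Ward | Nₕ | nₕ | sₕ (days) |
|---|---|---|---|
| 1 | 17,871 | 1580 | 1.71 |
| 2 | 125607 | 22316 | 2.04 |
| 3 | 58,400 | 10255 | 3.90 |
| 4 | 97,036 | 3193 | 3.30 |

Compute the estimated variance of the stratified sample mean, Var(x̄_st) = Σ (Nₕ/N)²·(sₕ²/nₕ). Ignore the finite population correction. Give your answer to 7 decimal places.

N = 298914; Wₕ = Nₕ/N.
ward 1: (17871/298914)²·1.71²/1580 = 0.0000066152
ward 2: (125607/298914)²·2.04²/22316 = 0.0000329290
ward 3: (58400/298914)²·3.90²/10255 = 0.0000566144
ward 4: (97036/298914)²·3.30²/3193 = 0.0003594200
Sum = 0.0004555786 → 0.0004556.

0.0004556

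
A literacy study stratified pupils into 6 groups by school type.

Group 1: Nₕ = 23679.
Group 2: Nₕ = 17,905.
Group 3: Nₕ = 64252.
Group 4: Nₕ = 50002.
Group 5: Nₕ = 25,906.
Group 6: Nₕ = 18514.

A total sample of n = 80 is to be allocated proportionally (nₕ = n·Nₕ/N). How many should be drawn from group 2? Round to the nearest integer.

7

Share of group 2 = 17905/200258 = 0.08941.
Allocate 80 × 0.08941 = 7.153... → 7.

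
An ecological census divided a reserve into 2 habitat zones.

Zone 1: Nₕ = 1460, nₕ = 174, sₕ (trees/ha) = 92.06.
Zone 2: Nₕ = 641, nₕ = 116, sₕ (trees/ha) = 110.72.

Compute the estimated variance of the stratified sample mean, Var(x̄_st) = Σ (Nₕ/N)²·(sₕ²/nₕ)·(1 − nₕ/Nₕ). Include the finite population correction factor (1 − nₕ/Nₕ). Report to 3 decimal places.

N = 2101; Wₕ = Nₕ/N.
zone 1: (1460/2101)²·92.06²/174·(1 − 174/1460) = 20.717360
zone 2: (641/2101)²·110.72²/116·(1 − 116/641) = 8.056741
Sum = 28.774101 → 28.774.

28.774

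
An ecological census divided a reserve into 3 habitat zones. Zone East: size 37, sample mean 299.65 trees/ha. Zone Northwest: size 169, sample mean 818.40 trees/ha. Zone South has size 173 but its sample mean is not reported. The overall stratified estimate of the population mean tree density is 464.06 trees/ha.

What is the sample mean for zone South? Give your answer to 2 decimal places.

Σ Nₕx̄ₕ = N·μ, so 173·x̄_South = 379·464.06 − (37·299.65 + 169·818.40).
= 175878.74 − 149396.65 = 26482.09.
x̄_South = 26482.09 / 173 = 153.0757... → 153.08.

153.08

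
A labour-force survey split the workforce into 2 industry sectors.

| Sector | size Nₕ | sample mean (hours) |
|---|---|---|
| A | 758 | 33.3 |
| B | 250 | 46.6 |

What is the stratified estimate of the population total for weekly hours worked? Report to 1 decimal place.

36891.4

Estimate total by summing Nₕ·x̄ₕ over strata.
758·33.3 + 250·46.6 = 25241.4 + 11650 = 36891.4.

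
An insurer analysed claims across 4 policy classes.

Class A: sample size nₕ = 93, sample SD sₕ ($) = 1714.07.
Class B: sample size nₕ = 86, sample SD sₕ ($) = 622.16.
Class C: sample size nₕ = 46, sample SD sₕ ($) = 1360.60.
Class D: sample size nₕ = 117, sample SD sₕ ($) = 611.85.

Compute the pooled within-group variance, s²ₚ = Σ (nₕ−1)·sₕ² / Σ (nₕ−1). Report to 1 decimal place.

1271990.0

A: (93−1)·1714.07² = 92·2938035.9649 = 270299308.7708
B: (86−1)·622.16² = 85·387083.0656 = 32902060.576
C: (46−1)·1360.60² = 45·1851232.36 = 83305456.2
D: (117−1)·611.85² = 116·374360.4225 = 43425809.01
Numerator = 429932634.5568; denominator = Σ(nₕ−1) = 338.
s²ₚ = 429932634.5568/338 = 1271990.043... → 1271990.0.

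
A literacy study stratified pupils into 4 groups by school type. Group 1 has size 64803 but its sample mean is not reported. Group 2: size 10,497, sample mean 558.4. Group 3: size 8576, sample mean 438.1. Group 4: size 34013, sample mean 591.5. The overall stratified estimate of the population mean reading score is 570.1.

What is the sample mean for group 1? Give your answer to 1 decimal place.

N = 64803 + 10497 + 8576 + 34013 = 117889.
Overall total = μ·N = 570.1·117889 = 67208518.9.
Subtract the known strata: 10497·558.4 + 8576·438.1 + 34013·591.5 = 29737359.9.
Remaining total for group 1: 67208518.9 − 29737359.9 = 37471159.
Divide by its size: 37471159 / 64803 = 578.232... → 578.2.

578.2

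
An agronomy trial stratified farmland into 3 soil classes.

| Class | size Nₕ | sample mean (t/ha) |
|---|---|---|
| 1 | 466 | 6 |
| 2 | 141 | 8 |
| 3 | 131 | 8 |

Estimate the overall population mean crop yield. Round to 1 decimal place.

6.7

N = 466 + 141 + 131 = 738.
Overall mean = Σ (Nₕ/N)·x̄ₕ — weight by population share, not a simple average.
Σ Nₕx̄ₕ = 466·6 + 141·8 + 131·8 = 2796 + 1128 + 1048 = 4972.
Divide by N: 4972 / 738 = 6.737... → 6.7.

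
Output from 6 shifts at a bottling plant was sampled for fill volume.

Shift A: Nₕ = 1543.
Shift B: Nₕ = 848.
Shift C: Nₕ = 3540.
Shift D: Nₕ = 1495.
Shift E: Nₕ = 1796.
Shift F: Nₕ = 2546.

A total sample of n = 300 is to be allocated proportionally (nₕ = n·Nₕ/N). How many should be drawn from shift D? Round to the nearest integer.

N = 1543 + 848 + 3540 + 1495 + 1796 + 2546 = 11768.
n_D = 300·1495/11768 = 38.112... → 38.

38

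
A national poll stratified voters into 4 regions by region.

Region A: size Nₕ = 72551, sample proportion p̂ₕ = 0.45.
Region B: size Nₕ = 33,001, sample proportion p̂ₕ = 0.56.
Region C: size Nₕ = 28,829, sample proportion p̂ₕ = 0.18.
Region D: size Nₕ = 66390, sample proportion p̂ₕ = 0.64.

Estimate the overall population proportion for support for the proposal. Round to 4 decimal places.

N = 72551 + 33001 + 28829 + 66390 = 200771.
Overall proportion = Σ (Nₕ/N)·p̂ₕ.
Σ Nₕp̂ₕ = 32647.95 + 18480.56 + 5189.22 + 42489.6 = 98807.33.
98807.33 / 200771 = 0.492139... → 0.4921.

0.4921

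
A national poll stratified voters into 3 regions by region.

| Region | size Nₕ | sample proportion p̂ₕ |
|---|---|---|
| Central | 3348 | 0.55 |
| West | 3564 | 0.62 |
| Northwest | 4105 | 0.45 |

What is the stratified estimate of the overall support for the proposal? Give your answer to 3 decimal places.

0.535

N = 3348 + 3564 + 4105 = 11017.
Overall proportion = Σ (Nₕ/N)·p̂ₕ.
Σ Nₕp̂ₕ = 1841.4 + 2209.68 + 1847.25 = 5898.33.
5898.33 / 11017 = 0.53538... → 0.535.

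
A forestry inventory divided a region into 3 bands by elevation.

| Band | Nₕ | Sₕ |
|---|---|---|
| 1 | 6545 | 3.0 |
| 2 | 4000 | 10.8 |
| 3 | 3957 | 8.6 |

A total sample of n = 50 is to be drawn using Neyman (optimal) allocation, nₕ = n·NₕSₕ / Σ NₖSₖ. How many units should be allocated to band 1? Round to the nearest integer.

1: NₕSₕ = 6545·3.0 = 19635
2: NₕSₕ = 4000·10.8 = 43200
3: NₕSₕ = 3957·8.6 = 34030.2
Σ NₕSₕ = 96865.2.
n_1 = 50·19635/96865.2 = 10.135... → 10.

10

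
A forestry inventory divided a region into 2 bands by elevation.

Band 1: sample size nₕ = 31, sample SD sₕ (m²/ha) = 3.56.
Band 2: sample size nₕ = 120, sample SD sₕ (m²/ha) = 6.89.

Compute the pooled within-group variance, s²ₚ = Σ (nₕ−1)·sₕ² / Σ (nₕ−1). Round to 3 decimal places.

1: (31−1)·3.56² = 30·12.6736 = 380.208
2: (120−1)·6.89² = 119·47.4721 = 5649.1799
Numerator = 6029.3879; denominator = Σ(nₕ−1) = 149.
s²ₚ = 6029.3879/149 = 40.46569... → 40.466.

40.466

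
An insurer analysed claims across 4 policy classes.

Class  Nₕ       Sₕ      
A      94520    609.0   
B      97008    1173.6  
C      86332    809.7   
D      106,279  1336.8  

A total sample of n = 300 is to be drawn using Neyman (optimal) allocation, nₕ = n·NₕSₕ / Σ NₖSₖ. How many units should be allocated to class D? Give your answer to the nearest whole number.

111

A: NₕSₕ = 94520·609.0 = 57562680
B: NₕSₕ = 97008·1173.6 = 113848588.8
C: NₕSₕ = 86332·809.7 = 69903020.4
D: NₕSₕ = 106279·1336.8 = 142073767.2
Σ NₕSₕ = 383388056.4.
n_D = 300·142073767.2/383388056.4 = 111.172... → 111.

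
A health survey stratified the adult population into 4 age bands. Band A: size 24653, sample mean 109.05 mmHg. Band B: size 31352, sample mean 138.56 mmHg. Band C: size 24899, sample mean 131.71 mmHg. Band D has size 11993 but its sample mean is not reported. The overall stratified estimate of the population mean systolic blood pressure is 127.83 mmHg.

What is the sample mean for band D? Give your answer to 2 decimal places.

N = 24653 + 31352 + 24899 + 11993 = 92897.
Overall total = μ·N = 127.83·92897 = 11875023.51.
Subtract the known strata: 24653·109.05 + 31352·138.56 + 24899·131.71 = 10311990.06.
Remaining total for band D: 11875023.51 − 10311990.06 = 1563033.45.
Divide by its size: 1563033.45 / 11993 = 130.3288... → 130.33.

130.33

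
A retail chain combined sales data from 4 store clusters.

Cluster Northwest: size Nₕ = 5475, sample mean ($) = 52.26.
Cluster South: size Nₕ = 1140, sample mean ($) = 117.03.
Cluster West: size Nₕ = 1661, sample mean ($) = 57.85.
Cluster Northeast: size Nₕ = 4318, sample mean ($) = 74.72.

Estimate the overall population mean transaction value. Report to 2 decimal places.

66.56

N = 5475 + 1140 + 1661 + 4318 = 12594.
The stratified mean weights each stratum mean by its population share Nₕ/N.
Σ Nₕx̄ₕ = 5475·52.26 + 1140·117.03 + 1661·57.85 + 4318·74.72 = 286123.5 + 133414.2 + 96088.85 + 322640.96 = 838267.51.
Divide by N: 838267.51 / 12594 = 66.5609... → 66.56.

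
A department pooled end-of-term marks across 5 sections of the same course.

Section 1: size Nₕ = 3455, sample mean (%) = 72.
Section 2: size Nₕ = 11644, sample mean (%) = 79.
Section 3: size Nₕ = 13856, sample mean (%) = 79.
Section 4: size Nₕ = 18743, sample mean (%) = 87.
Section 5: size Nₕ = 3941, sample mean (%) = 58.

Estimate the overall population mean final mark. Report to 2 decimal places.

N = 3455 + 11644 + 13856 + 18743 + 3941 = 51639.
Overall mean = Σ (Nₕ/N)·x̄ₕ — weight by population share, not a simple average.
Σ Nₕx̄ₕ = 3455·72 + 11644·79 + 13856·79 + 18743·87 + 3941·58 = 248760 + 919876 + 1094624 + 1630641 + 228578 = 4122479.
Divide by N: 4122479 / 51639 = 79.8327... → 79.83.

79.83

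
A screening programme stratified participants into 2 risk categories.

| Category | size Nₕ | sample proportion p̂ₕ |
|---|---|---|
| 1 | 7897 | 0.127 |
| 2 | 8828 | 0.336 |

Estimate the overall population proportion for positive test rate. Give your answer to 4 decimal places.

N = 7897 + 8828 = 16725.
Overall proportion = Σ (Nₕ/N)·p̂ₕ.
Σ Nₕp̂ₕ = 1002.919 + 2966.208 = 3969.127.
3969.127 / 16725 = 0.237317... → 0.2373.

0.2373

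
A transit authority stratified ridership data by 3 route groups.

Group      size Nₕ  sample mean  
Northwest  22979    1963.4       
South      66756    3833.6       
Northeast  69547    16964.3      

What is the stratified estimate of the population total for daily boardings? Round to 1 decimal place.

Estimate total by summing Nₕ·x̄ₕ over strata.
22979·1963.4 + 66756·3833.6 + 69547·16964.3 = 45116968.6 + 255915801.6 + 1179816172.1 = 1480848942.3.

1480848942.3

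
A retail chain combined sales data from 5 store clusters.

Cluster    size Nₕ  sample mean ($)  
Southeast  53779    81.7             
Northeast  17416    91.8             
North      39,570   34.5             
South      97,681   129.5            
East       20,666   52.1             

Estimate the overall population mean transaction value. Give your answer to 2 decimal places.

92.03

N = 53779 + 17416 + 39570 + 97681 + 20666 = 229112.
Weight each subgroup mean by Nₕ/N and sum.
Σ Nₕx̄ₕ = 53779·81.7 + 17416·91.8 + 39570·34.5 + 97681·129.5 + 20666·52.1 = 4393744.3 + 1598788.8 + 1365165 + 12649689.5 + 1076698.6 = 21084086.2.
Divide by N: 21084086.2 / 229112 = 92.0252... → 92.03.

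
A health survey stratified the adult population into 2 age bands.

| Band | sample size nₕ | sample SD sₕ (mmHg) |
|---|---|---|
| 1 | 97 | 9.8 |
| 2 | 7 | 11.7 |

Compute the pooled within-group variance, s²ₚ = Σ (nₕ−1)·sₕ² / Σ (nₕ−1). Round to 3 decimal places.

Degrees of freedom: 96 + 6 = 102.
Σ(nₕ−1)sₕ² = 96·96.04 + 6·136.89 = 10041.18.
s²ₚ = 10041.18 / 102 = 98.44294... → 98.443.

98.443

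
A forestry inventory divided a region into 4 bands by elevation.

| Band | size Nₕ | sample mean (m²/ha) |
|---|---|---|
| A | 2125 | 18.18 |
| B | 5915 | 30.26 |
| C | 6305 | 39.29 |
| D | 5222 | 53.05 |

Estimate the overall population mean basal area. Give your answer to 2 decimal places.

N = 19567; weights Wₕ = Nₕ/N = (0.1086, 0.3023, 0.3222, 0.2669).
x̄_st = Σ Wₕ·x̄ₕ = 0.1086·18.18 + 0.3023·30.26 + 0.3222·39.29 + 0.2669·53.05 ≈ 37.9399...
→ 37.94.

37.94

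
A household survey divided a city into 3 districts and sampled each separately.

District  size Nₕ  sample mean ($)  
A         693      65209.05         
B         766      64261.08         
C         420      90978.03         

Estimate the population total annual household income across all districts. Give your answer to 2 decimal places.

132624631.53

Population total = Σ Nₕ·x̄ₕ (each stratum's size times its mean).
693·65209.05 + 766·64261.08 + 420·90978.03 = 45189871.65 + 49223987.28 + 38210772.6 = 132624631.53.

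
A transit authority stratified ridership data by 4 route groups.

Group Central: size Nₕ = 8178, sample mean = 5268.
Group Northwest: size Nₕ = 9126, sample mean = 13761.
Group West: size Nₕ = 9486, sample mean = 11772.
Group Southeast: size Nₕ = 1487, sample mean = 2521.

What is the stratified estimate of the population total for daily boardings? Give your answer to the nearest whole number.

284082509

Central: 8178·5268 = 43081704
Northwest: 9126·13761 = 125582886
West: 9486·11772 = 111669192
Southeast: 1487·2521 = 3748727
τ̂ = Σ Nₕx̄ₕ = 284082509.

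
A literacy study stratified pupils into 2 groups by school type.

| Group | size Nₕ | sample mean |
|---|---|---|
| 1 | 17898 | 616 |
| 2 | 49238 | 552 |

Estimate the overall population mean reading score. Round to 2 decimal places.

N = 17898 + 49238 = 67136.
Weight each subgroup mean by Nₕ/N and sum.
Σ Nₕx̄ₕ = 17898·616 + 49238·552 = 11025168 + 27179376 = 38204544.
Divide by N: 38204544 / 67136 = 569.0620... → 569.06.

569.06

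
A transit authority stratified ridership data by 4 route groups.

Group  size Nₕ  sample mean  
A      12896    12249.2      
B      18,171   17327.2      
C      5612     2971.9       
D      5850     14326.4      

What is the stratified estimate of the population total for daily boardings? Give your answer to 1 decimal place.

573305977.2

A: 12896·12249.2 = 157965683.2
B: 18171·17327.2 = 314852551.2
C: 5612·2971.9 = 16678302.8
D: 5850·14326.4 = 83809440
τ̂ = Σ Nₕx̄ₕ = 573305977.2.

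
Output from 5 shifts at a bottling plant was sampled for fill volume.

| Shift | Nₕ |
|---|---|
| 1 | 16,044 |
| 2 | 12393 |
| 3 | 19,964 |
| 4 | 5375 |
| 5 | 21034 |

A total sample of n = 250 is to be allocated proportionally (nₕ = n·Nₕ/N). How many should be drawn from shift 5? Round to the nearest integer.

70

Share of shift 5 = 21034/74810 = 0.28117.
Allocate 250 × 0.28117 = 70.291... → 70.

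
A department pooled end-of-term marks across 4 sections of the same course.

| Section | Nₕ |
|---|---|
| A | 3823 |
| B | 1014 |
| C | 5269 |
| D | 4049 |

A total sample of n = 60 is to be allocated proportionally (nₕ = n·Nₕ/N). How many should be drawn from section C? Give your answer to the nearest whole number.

N = 3823 + 1014 + 5269 + 4049 = 14155.
n_C = 60·5269/14155 = 22.334... → 22.

22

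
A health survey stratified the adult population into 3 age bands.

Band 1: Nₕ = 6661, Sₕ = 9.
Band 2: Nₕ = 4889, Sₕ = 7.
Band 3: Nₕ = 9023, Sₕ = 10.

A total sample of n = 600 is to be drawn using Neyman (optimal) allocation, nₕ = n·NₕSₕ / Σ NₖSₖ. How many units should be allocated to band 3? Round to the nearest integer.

1: NₕSₕ = 6661·9 = 59949
2: NₕSₕ = 4889·7 = 34223
3: NₕSₕ = 9023·10 = 90230
Σ NₕSₕ = 184402.
n_3 = 600·90230/184402 = 293.587... → 294.

294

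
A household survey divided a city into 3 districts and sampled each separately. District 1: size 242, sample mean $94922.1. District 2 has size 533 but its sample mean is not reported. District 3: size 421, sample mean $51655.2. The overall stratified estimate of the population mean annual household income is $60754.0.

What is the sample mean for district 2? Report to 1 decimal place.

52427.4

N = 242 + 533 + 421 = 1196.
Overall total = μ·N = 60754.0·1196 = 72661784.
Subtract the known strata: 242·94922.1 + 421·51655.2 = 44717987.4.
Remaining total for district 2: 72661784 − 44717987.4 = 27943796.6.
Divide by its size: 27943796.6 / 533 = 52427.386... → 52427.4.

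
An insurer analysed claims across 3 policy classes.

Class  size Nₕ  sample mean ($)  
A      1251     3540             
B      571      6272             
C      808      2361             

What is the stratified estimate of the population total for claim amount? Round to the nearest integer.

A: 1251·3540 = 4428540
B: 571·6272 = 3581312
C: 808·2361 = 1907688
τ̂ = Σ Nₕx̄ₕ = 9917540.

9917540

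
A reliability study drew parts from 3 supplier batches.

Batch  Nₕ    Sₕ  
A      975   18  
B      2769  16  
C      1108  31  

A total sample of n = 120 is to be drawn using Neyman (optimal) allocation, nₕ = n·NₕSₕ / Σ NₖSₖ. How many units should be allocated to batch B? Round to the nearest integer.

A: NₕSₕ = 975·18 = 17550
B: NₕSₕ = 2769·16 = 44304
C: NₕSₕ = 1108·31 = 34348
Σ NₕSₕ = 96202.
n_B = 120·44304/96202 = 55.264... → 55.

55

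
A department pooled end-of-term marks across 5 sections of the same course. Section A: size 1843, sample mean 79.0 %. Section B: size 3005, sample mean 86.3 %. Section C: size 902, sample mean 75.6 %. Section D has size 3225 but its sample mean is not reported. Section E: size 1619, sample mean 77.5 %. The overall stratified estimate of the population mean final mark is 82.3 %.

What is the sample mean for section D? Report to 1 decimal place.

84.7

Σ Nₕx̄ₕ = N·μ, so 3225·x̄_D = 10594·82.3 − (1843·79.0 + 3005·86.3 + 902·75.6 + 1619·77.5).
= 871886.2 − 598592.2 = 273294.
x̄_D = 273294 / 3225 = 84.742... → 84.7.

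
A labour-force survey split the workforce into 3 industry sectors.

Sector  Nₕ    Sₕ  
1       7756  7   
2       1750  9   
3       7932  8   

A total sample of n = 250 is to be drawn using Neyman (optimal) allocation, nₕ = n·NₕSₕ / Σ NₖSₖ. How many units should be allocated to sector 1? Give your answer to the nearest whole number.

102

Σ NₕSₕ = 7756·7 + 1750·9 + 7932·8 = 133498.
Share for 1: 54292/133498 = 0.40669.
n_1 = 250 × 0.40669 = 101.672... → 102.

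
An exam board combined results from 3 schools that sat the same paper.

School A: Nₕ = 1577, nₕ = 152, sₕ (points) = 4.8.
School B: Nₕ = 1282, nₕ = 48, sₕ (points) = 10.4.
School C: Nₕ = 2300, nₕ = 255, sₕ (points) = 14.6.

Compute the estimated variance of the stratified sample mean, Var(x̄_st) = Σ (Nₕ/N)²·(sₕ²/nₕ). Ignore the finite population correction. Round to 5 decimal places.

0.31946

N = 5159; Wₕ = Nₕ/N.
school A: (1577/5159)²·4.8²/152 = 0.01416352
school B: (1282/5159)²·10.4²/48 = 0.13914591
school C: (2300/5159)²·14.6²/255 = 0.16614610
Sum = 0.31945553 → 0.31946.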